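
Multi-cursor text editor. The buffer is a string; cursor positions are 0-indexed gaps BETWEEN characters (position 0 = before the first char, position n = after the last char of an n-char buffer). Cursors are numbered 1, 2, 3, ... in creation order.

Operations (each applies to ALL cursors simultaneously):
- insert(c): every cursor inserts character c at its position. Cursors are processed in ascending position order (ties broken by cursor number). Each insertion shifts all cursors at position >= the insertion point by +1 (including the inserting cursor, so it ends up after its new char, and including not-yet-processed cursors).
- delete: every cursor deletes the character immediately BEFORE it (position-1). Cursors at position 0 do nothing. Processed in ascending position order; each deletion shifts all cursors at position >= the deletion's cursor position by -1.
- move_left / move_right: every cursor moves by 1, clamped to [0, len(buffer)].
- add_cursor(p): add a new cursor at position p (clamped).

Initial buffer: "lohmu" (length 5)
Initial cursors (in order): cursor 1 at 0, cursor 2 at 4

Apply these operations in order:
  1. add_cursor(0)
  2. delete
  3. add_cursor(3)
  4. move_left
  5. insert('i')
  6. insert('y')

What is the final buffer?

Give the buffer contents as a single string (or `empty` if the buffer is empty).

After op 1 (add_cursor(0)): buffer="lohmu" (len 5), cursors c1@0 c3@0 c2@4, authorship .....
After op 2 (delete): buffer="lohu" (len 4), cursors c1@0 c3@0 c2@3, authorship ....
After op 3 (add_cursor(3)): buffer="lohu" (len 4), cursors c1@0 c3@0 c2@3 c4@3, authorship ....
After op 4 (move_left): buffer="lohu" (len 4), cursors c1@0 c3@0 c2@2 c4@2, authorship ....
After op 5 (insert('i')): buffer="iiloiihu" (len 8), cursors c1@2 c3@2 c2@6 c4@6, authorship 13..24..
After op 6 (insert('y')): buffer="iiyyloiiyyhu" (len 12), cursors c1@4 c3@4 c2@10 c4@10, authorship 1313..2424..

Answer: iiyyloiiyyhu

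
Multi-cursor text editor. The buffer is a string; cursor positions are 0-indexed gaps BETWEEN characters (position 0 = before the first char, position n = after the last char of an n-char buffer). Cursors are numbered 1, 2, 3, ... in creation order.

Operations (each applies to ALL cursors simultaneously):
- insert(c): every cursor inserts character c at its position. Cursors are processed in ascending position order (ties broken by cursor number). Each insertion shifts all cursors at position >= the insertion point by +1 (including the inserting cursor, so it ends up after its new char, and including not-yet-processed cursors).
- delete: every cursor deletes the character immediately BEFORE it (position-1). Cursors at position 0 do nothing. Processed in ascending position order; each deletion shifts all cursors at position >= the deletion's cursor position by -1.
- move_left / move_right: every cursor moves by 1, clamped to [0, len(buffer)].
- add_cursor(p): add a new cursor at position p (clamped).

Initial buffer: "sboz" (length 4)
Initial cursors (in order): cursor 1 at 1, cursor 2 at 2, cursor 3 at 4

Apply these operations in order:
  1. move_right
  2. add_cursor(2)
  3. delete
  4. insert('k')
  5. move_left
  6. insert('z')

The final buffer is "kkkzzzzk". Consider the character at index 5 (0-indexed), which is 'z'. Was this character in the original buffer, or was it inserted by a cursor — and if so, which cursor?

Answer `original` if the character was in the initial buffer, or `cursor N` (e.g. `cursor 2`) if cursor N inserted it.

Answer: cursor 3

Derivation:
After op 1 (move_right): buffer="sboz" (len 4), cursors c1@2 c2@3 c3@4, authorship ....
After op 2 (add_cursor(2)): buffer="sboz" (len 4), cursors c1@2 c4@2 c2@3 c3@4, authorship ....
After op 3 (delete): buffer="" (len 0), cursors c1@0 c2@0 c3@0 c4@0, authorship 
After op 4 (insert('k')): buffer="kkkk" (len 4), cursors c1@4 c2@4 c3@4 c4@4, authorship 1234
After op 5 (move_left): buffer="kkkk" (len 4), cursors c1@3 c2@3 c3@3 c4@3, authorship 1234
After op 6 (insert('z')): buffer="kkkzzzzk" (len 8), cursors c1@7 c2@7 c3@7 c4@7, authorship 12312344
Authorship (.=original, N=cursor N): 1 2 3 1 2 3 4 4
Index 5: author = 3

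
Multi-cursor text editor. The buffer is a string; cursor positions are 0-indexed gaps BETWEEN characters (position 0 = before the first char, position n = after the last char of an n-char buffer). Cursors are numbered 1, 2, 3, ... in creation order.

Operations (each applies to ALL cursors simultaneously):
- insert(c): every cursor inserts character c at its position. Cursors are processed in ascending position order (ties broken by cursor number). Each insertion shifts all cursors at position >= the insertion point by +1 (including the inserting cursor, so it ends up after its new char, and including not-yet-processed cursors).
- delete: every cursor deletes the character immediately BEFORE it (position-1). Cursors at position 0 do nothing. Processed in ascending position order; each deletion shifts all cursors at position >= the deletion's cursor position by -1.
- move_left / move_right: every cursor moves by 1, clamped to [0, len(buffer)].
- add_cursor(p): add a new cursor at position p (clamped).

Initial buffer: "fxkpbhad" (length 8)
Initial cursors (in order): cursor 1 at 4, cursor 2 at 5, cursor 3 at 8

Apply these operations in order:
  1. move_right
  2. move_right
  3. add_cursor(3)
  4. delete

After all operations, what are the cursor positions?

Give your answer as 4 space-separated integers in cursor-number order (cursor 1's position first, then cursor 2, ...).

Answer: 4 4 4 2

Derivation:
After op 1 (move_right): buffer="fxkpbhad" (len 8), cursors c1@5 c2@6 c3@8, authorship ........
After op 2 (move_right): buffer="fxkpbhad" (len 8), cursors c1@6 c2@7 c3@8, authorship ........
After op 3 (add_cursor(3)): buffer="fxkpbhad" (len 8), cursors c4@3 c1@6 c2@7 c3@8, authorship ........
After op 4 (delete): buffer="fxpb" (len 4), cursors c4@2 c1@4 c2@4 c3@4, authorship ....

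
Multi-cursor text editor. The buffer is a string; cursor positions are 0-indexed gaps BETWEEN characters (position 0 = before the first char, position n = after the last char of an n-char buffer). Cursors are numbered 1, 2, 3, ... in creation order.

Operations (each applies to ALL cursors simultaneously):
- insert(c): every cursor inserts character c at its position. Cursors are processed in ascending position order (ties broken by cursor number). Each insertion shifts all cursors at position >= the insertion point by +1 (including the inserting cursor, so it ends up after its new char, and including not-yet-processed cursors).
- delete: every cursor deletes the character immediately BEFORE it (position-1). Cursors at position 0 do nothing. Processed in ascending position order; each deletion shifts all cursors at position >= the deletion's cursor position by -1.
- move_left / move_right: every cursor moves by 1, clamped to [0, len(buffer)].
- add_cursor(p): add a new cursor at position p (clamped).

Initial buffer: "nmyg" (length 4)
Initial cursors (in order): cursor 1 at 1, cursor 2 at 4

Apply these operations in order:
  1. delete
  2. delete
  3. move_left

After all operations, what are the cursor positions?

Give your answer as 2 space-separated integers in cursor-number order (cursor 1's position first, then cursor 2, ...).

After op 1 (delete): buffer="my" (len 2), cursors c1@0 c2@2, authorship ..
After op 2 (delete): buffer="m" (len 1), cursors c1@0 c2@1, authorship .
After op 3 (move_left): buffer="m" (len 1), cursors c1@0 c2@0, authorship .

Answer: 0 0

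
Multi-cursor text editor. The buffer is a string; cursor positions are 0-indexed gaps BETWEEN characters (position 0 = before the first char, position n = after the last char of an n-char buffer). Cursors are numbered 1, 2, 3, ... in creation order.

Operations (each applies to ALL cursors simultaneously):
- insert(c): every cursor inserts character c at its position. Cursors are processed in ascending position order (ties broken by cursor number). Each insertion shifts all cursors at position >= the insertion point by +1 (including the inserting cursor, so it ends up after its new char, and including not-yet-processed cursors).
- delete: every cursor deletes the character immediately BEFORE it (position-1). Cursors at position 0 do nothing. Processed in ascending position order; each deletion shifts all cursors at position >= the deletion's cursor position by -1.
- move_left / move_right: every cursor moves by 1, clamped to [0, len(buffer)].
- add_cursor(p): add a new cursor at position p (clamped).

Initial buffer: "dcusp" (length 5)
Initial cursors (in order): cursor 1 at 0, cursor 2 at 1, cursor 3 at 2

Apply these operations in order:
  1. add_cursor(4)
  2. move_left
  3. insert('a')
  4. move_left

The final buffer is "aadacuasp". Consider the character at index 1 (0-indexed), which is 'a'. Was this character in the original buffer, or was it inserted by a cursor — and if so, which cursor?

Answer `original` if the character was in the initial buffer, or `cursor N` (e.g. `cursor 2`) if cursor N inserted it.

After op 1 (add_cursor(4)): buffer="dcusp" (len 5), cursors c1@0 c2@1 c3@2 c4@4, authorship .....
After op 2 (move_left): buffer="dcusp" (len 5), cursors c1@0 c2@0 c3@1 c4@3, authorship .....
After op 3 (insert('a')): buffer="aadacuasp" (len 9), cursors c1@2 c2@2 c3@4 c4@7, authorship 12.3..4..
After op 4 (move_left): buffer="aadacuasp" (len 9), cursors c1@1 c2@1 c3@3 c4@6, authorship 12.3..4..
Authorship (.=original, N=cursor N): 1 2 . 3 . . 4 . .
Index 1: author = 2

Answer: cursor 2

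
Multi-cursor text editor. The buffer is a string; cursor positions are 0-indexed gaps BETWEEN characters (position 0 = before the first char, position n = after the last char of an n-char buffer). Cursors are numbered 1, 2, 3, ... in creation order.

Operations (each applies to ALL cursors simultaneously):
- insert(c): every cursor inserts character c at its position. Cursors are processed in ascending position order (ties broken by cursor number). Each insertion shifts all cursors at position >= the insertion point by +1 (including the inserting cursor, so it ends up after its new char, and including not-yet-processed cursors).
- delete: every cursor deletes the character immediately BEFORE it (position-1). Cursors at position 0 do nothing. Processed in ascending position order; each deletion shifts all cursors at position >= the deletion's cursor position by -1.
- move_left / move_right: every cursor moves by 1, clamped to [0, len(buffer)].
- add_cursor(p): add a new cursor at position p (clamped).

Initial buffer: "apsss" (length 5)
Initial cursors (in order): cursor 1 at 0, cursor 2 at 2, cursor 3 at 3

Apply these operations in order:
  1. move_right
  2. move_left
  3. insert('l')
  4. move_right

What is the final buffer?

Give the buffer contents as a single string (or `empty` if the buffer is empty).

After op 1 (move_right): buffer="apsss" (len 5), cursors c1@1 c2@3 c3@4, authorship .....
After op 2 (move_left): buffer="apsss" (len 5), cursors c1@0 c2@2 c3@3, authorship .....
After op 3 (insert('l')): buffer="laplslss" (len 8), cursors c1@1 c2@4 c3@6, authorship 1..2.3..
After op 4 (move_right): buffer="laplslss" (len 8), cursors c1@2 c2@5 c3@7, authorship 1..2.3..

Answer: laplslss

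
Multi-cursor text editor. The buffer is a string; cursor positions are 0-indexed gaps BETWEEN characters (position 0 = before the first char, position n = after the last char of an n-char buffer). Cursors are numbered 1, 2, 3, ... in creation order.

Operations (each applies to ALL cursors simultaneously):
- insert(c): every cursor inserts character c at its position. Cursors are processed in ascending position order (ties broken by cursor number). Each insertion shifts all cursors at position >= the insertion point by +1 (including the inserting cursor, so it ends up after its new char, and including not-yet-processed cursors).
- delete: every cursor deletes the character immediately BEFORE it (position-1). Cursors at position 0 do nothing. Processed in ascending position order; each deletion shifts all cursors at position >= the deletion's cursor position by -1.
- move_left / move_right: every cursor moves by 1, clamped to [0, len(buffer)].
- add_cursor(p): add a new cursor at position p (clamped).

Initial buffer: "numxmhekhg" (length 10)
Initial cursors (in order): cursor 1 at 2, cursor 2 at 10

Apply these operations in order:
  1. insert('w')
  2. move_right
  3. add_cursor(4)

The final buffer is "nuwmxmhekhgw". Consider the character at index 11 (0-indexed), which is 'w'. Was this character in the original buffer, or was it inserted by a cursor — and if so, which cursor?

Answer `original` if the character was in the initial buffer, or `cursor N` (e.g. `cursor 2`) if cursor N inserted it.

After op 1 (insert('w')): buffer="nuwmxmhekhgw" (len 12), cursors c1@3 c2@12, authorship ..1........2
After op 2 (move_right): buffer="nuwmxmhekhgw" (len 12), cursors c1@4 c2@12, authorship ..1........2
After op 3 (add_cursor(4)): buffer="nuwmxmhekhgw" (len 12), cursors c1@4 c3@4 c2@12, authorship ..1........2
Authorship (.=original, N=cursor N): . . 1 . . . . . . . . 2
Index 11: author = 2

Answer: cursor 2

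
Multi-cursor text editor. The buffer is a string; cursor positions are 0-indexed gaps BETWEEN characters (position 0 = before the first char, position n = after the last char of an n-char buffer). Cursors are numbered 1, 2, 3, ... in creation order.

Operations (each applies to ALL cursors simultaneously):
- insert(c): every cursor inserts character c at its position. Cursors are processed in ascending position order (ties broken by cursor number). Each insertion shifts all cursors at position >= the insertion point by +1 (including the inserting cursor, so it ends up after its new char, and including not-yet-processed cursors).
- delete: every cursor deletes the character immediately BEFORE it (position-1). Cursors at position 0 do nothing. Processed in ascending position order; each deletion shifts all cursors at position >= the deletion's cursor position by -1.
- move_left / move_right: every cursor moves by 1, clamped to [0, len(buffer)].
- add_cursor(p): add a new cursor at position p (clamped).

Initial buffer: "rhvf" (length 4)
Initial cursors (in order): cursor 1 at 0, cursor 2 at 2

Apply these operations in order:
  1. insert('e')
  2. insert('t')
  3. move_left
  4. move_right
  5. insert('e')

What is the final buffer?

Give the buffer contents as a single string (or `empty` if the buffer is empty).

After op 1 (insert('e')): buffer="erhevf" (len 6), cursors c1@1 c2@4, authorship 1..2..
After op 2 (insert('t')): buffer="etrhetvf" (len 8), cursors c1@2 c2@6, authorship 11..22..
After op 3 (move_left): buffer="etrhetvf" (len 8), cursors c1@1 c2@5, authorship 11..22..
After op 4 (move_right): buffer="etrhetvf" (len 8), cursors c1@2 c2@6, authorship 11..22..
After op 5 (insert('e')): buffer="eterhetevf" (len 10), cursors c1@3 c2@8, authorship 111..222..

Answer: eterhetevf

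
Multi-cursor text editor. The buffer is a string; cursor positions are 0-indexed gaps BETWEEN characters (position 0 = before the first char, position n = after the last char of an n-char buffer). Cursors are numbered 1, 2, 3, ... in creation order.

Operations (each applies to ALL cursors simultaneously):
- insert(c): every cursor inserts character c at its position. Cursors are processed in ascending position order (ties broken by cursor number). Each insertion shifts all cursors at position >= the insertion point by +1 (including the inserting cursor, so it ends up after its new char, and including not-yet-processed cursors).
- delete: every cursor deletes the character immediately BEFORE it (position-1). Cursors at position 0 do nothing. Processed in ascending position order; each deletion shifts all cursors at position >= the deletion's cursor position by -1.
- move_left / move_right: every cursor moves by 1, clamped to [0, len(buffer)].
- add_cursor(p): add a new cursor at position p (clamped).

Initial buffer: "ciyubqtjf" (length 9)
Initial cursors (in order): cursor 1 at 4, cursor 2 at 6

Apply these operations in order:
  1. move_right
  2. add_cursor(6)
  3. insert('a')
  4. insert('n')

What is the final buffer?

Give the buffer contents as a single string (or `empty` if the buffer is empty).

Answer: ciyubanqantanjf

Derivation:
After op 1 (move_right): buffer="ciyubqtjf" (len 9), cursors c1@5 c2@7, authorship .........
After op 2 (add_cursor(6)): buffer="ciyubqtjf" (len 9), cursors c1@5 c3@6 c2@7, authorship .........
After op 3 (insert('a')): buffer="ciyubaqatajf" (len 12), cursors c1@6 c3@8 c2@10, authorship .....1.3.2..
After op 4 (insert('n')): buffer="ciyubanqantanjf" (len 15), cursors c1@7 c3@10 c2@13, authorship .....11.33.22..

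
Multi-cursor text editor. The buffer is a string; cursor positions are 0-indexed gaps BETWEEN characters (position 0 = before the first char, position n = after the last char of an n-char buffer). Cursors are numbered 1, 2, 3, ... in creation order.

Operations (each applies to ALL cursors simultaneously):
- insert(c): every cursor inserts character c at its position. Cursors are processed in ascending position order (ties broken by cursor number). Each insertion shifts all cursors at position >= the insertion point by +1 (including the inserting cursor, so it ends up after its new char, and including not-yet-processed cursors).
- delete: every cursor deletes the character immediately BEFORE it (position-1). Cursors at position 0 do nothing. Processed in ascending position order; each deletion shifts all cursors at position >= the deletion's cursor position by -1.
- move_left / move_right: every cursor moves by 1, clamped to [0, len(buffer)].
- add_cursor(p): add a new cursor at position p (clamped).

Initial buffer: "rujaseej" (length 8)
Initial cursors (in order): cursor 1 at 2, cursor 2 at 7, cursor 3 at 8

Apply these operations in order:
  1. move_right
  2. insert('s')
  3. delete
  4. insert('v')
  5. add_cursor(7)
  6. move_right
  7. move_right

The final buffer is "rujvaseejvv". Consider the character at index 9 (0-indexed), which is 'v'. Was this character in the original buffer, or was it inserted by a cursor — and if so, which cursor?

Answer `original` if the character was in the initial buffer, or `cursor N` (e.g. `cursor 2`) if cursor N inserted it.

Answer: cursor 2

Derivation:
After op 1 (move_right): buffer="rujaseej" (len 8), cursors c1@3 c2@8 c3@8, authorship ........
After op 2 (insert('s')): buffer="rujsaseejss" (len 11), cursors c1@4 c2@11 c3@11, authorship ...1.....23
After op 3 (delete): buffer="rujaseej" (len 8), cursors c1@3 c2@8 c3@8, authorship ........
After op 4 (insert('v')): buffer="rujvaseejvv" (len 11), cursors c1@4 c2@11 c3@11, authorship ...1.....23
After op 5 (add_cursor(7)): buffer="rujvaseejvv" (len 11), cursors c1@4 c4@7 c2@11 c3@11, authorship ...1.....23
After op 6 (move_right): buffer="rujvaseejvv" (len 11), cursors c1@5 c4@8 c2@11 c3@11, authorship ...1.....23
After op 7 (move_right): buffer="rujvaseejvv" (len 11), cursors c1@6 c4@9 c2@11 c3@11, authorship ...1.....23
Authorship (.=original, N=cursor N): . . . 1 . . . . . 2 3
Index 9: author = 2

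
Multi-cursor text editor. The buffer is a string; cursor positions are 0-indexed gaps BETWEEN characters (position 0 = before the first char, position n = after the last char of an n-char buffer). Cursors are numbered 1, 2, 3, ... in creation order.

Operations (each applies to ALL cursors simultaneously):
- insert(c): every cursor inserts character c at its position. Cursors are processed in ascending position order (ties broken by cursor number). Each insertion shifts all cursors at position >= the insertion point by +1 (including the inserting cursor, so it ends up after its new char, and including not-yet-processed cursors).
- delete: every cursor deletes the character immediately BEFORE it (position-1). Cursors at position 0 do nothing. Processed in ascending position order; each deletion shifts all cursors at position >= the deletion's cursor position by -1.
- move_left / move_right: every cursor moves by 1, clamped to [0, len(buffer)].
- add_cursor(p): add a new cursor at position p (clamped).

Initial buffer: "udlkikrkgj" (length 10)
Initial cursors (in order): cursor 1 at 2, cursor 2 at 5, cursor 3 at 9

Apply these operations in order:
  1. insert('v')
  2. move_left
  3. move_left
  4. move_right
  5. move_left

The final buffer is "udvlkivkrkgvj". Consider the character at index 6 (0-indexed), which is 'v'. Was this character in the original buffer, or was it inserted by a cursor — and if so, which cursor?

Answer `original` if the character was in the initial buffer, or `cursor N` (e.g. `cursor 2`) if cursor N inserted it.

Answer: cursor 2

Derivation:
After op 1 (insert('v')): buffer="udvlkivkrkgvj" (len 13), cursors c1@3 c2@7 c3@12, authorship ..1...2....3.
After op 2 (move_left): buffer="udvlkivkrkgvj" (len 13), cursors c1@2 c2@6 c3@11, authorship ..1...2....3.
After op 3 (move_left): buffer="udvlkivkrkgvj" (len 13), cursors c1@1 c2@5 c3@10, authorship ..1...2....3.
After op 4 (move_right): buffer="udvlkivkrkgvj" (len 13), cursors c1@2 c2@6 c3@11, authorship ..1...2....3.
After op 5 (move_left): buffer="udvlkivkrkgvj" (len 13), cursors c1@1 c2@5 c3@10, authorship ..1...2....3.
Authorship (.=original, N=cursor N): . . 1 . . . 2 . . . . 3 .
Index 6: author = 2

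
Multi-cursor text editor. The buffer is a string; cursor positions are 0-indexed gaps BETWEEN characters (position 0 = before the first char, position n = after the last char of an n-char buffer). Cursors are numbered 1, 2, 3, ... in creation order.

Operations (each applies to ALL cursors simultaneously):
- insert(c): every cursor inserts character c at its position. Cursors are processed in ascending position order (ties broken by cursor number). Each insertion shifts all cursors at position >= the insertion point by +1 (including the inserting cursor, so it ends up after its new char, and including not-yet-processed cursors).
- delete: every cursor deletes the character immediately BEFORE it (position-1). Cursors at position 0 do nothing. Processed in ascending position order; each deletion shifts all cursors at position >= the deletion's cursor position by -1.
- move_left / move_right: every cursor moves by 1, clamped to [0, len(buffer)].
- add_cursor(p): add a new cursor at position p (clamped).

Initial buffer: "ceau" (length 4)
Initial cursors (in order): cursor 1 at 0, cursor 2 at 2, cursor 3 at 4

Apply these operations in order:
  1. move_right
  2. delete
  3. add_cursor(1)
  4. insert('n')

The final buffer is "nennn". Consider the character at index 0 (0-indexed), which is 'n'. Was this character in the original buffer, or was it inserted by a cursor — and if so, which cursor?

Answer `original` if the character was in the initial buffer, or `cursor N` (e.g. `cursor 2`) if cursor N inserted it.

Answer: cursor 1

Derivation:
After op 1 (move_right): buffer="ceau" (len 4), cursors c1@1 c2@3 c3@4, authorship ....
After op 2 (delete): buffer="e" (len 1), cursors c1@0 c2@1 c3@1, authorship .
After op 3 (add_cursor(1)): buffer="e" (len 1), cursors c1@0 c2@1 c3@1 c4@1, authorship .
After op 4 (insert('n')): buffer="nennn" (len 5), cursors c1@1 c2@5 c3@5 c4@5, authorship 1.234
Authorship (.=original, N=cursor N): 1 . 2 3 4
Index 0: author = 1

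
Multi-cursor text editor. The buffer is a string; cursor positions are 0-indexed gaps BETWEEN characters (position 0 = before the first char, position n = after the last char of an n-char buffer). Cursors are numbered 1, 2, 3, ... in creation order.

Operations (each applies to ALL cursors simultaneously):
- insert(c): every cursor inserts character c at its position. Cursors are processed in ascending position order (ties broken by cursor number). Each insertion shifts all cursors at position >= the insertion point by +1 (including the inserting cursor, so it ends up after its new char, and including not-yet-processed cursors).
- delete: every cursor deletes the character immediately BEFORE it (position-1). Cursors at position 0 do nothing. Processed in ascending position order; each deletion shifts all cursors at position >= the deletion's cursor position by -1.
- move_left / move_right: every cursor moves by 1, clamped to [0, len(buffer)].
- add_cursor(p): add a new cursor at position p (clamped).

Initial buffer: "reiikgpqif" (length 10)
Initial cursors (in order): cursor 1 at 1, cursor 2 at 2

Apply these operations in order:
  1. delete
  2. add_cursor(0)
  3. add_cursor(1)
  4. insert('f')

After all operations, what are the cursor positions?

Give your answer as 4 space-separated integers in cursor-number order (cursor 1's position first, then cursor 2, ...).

After op 1 (delete): buffer="iikgpqif" (len 8), cursors c1@0 c2@0, authorship ........
After op 2 (add_cursor(0)): buffer="iikgpqif" (len 8), cursors c1@0 c2@0 c3@0, authorship ........
After op 3 (add_cursor(1)): buffer="iikgpqif" (len 8), cursors c1@0 c2@0 c3@0 c4@1, authorship ........
After op 4 (insert('f')): buffer="fffifikgpqif" (len 12), cursors c1@3 c2@3 c3@3 c4@5, authorship 123.4.......

Answer: 3 3 3 5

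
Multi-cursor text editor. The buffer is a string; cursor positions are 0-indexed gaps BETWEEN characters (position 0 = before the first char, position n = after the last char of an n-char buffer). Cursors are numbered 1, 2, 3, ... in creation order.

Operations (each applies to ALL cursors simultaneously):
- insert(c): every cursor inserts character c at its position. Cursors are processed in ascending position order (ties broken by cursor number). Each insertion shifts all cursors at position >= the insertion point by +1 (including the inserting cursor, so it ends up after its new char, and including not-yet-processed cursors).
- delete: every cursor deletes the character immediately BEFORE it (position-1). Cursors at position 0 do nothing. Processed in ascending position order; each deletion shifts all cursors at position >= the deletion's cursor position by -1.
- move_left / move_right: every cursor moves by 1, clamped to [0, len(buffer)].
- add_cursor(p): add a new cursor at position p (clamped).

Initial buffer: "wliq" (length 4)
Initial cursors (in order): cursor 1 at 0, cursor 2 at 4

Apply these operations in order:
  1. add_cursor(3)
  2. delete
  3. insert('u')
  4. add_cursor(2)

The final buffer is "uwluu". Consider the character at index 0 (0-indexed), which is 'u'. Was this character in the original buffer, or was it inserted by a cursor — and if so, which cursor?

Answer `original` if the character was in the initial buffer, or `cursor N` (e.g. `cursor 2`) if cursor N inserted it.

After op 1 (add_cursor(3)): buffer="wliq" (len 4), cursors c1@0 c3@3 c2@4, authorship ....
After op 2 (delete): buffer="wl" (len 2), cursors c1@0 c2@2 c3@2, authorship ..
After op 3 (insert('u')): buffer="uwluu" (len 5), cursors c1@1 c2@5 c3@5, authorship 1..23
After op 4 (add_cursor(2)): buffer="uwluu" (len 5), cursors c1@1 c4@2 c2@5 c3@5, authorship 1..23
Authorship (.=original, N=cursor N): 1 . . 2 3
Index 0: author = 1

Answer: cursor 1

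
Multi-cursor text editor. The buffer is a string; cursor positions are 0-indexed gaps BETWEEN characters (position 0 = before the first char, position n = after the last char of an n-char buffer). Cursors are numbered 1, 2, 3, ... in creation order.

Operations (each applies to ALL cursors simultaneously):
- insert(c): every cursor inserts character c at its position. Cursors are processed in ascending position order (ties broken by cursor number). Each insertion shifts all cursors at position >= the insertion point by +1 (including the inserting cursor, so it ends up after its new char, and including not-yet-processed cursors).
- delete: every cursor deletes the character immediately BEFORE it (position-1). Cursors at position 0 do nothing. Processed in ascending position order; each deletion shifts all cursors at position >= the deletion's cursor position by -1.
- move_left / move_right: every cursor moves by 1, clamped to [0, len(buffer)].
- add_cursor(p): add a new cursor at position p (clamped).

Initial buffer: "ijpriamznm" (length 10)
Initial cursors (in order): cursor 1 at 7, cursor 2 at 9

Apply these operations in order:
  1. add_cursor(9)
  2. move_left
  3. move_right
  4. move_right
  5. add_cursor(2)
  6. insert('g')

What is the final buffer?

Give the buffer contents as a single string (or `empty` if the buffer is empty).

Answer: ijgpriamzgnmgg

Derivation:
After op 1 (add_cursor(9)): buffer="ijpriamznm" (len 10), cursors c1@7 c2@9 c3@9, authorship ..........
After op 2 (move_left): buffer="ijpriamznm" (len 10), cursors c1@6 c2@8 c3@8, authorship ..........
After op 3 (move_right): buffer="ijpriamznm" (len 10), cursors c1@7 c2@9 c3@9, authorship ..........
After op 4 (move_right): buffer="ijpriamznm" (len 10), cursors c1@8 c2@10 c3@10, authorship ..........
After op 5 (add_cursor(2)): buffer="ijpriamznm" (len 10), cursors c4@2 c1@8 c2@10 c3@10, authorship ..........
After op 6 (insert('g')): buffer="ijgpriamzgnmgg" (len 14), cursors c4@3 c1@10 c2@14 c3@14, authorship ..4......1..23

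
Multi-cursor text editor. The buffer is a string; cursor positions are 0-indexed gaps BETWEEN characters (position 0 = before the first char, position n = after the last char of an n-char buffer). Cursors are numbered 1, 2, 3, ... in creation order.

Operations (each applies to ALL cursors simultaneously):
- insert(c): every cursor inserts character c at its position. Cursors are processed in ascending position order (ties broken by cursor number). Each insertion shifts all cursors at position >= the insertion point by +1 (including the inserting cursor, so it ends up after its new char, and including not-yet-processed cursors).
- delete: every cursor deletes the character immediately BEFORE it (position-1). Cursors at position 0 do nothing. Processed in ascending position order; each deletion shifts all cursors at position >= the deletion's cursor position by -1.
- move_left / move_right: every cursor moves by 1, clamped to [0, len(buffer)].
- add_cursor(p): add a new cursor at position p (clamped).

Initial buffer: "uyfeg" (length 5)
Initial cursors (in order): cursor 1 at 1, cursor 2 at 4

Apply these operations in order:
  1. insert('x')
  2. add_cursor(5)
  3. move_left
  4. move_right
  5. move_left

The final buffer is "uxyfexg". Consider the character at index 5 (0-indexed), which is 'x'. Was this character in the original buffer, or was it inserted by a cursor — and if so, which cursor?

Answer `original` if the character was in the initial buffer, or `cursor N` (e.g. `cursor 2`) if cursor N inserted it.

Answer: cursor 2

Derivation:
After op 1 (insert('x')): buffer="uxyfexg" (len 7), cursors c1@2 c2@6, authorship .1...2.
After op 2 (add_cursor(5)): buffer="uxyfexg" (len 7), cursors c1@2 c3@5 c2@6, authorship .1...2.
After op 3 (move_left): buffer="uxyfexg" (len 7), cursors c1@1 c3@4 c2@5, authorship .1...2.
After op 4 (move_right): buffer="uxyfexg" (len 7), cursors c1@2 c3@5 c2@6, authorship .1...2.
After op 5 (move_left): buffer="uxyfexg" (len 7), cursors c1@1 c3@4 c2@5, authorship .1...2.
Authorship (.=original, N=cursor N): . 1 . . . 2 .
Index 5: author = 2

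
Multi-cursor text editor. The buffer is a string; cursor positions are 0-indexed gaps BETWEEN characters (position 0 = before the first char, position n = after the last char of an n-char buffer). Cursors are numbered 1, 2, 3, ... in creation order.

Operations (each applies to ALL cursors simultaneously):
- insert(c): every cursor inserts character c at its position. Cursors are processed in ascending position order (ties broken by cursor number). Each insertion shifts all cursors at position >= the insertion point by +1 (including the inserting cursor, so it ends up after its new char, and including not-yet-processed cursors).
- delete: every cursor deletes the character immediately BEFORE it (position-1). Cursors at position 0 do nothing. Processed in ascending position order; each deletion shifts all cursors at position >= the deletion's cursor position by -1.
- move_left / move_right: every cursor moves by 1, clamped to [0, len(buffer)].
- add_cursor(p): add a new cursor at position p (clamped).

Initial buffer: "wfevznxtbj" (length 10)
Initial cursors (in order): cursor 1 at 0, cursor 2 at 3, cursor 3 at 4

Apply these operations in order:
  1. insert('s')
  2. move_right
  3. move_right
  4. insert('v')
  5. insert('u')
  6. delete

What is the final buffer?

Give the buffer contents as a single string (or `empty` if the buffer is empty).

Answer: swfvesvsvznvxtbj

Derivation:
After op 1 (insert('s')): buffer="swfesvsznxtbj" (len 13), cursors c1@1 c2@5 c3@7, authorship 1...2.3......
After op 2 (move_right): buffer="swfesvsznxtbj" (len 13), cursors c1@2 c2@6 c3@8, authorship 1...2.3......
After op 3 (move_right): buffer="swfesvsznxtbj" (len 13), cursors c1@3 c2@7 c3@9, authorship 1...2.3......
After op 4 (insert('v')): buffer="swfvesvsvznvxtbj" (len 16), cursors c1@4 c2@9 c3@12, authorship 1..1.2.32..3....
After op 5 (insert('u')): buffer="swfvuesvsvuznvuxtbj" (len 19), cursors c1@5 c2@11 c3@15, authorship 1..11.2.322..33....
After op 6 (delete): buffer="swfvesvsvznvxtbj" (len 16), cursors c1@4 c2@9 c3@12, authorship 1..1.2.32..3....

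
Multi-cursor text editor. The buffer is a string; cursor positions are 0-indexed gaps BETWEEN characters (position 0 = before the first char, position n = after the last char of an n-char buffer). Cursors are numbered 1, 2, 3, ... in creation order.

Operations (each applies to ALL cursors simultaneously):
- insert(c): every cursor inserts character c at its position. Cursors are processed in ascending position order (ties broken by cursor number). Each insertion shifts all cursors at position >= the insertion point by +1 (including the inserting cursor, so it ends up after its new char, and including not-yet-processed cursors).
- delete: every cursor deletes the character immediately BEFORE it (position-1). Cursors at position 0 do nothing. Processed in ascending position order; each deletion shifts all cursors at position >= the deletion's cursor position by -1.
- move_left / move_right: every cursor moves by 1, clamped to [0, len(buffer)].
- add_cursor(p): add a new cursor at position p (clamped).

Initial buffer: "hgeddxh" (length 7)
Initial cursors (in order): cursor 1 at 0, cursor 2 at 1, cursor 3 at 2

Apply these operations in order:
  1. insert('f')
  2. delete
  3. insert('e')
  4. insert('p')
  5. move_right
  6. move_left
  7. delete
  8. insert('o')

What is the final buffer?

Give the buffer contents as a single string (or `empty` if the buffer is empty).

Answer: eoheogeoeddxh

Derivation:
After op 1 (insert('f')): buffer="fhfgfeddxh" (len 10), cursors c1@1 c2@3 c3@5, authorship 1.2.3.....
After op 2 (delete): buffer="hgeddxh" (len 7), cursors c1@0 c2@1 c3@2, authorship .......
After op 3 (insert('e')): buffer="ehegeeddxh" (len 10), cursors c1@1 c2@3 c3@5, authorship 1.2.3.....
After op 4 (insert('p')): buffer="ephepgepeddxh" (len 13), cursors c1@2 c2@5 c3@8, authorship 11.22.33.....
After op 5 (move_right): buffer="ephepgepeddxh" (len 13), cursors c1@3 c2@6 c3@9, authorship 11.22.33.....
After op 6 (move_left): buffer="ephepgepeddxh" (len 13), cursors c1@2 c2@5 c3@8, authorship 11.22.33.....
After op 7 (delete): buffer="ehegeeddxh" (len 10), cursors c1@1 c2@3 c3@5, authorship 1.2.3.....
After op 8 (insert('o')): buffer="eoheogeoeddxh" (len 13), cursors c1@2 c2@5 c3@8, authorship 11.22.33.....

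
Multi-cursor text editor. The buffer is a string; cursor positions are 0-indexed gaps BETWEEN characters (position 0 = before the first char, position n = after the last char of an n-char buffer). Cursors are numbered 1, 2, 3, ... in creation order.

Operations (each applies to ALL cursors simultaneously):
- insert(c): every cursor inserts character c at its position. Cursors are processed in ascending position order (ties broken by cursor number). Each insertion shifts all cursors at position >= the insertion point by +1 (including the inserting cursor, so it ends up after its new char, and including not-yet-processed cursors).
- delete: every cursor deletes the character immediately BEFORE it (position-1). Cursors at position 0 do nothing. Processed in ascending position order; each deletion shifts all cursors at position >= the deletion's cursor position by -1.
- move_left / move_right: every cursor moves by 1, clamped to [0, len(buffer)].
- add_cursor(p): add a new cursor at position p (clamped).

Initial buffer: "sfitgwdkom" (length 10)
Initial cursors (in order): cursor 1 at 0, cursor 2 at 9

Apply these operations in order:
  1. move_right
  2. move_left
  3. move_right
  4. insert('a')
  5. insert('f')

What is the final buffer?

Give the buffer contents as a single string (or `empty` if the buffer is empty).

Answer: saffitgwdkomaf

Derivation:
After op 1 (move_right): buffer="sfitgwdkom" (len 10), cursors c1@1 c2@10, authorship ..........
After op 2 (move_left): buffer="sfitgwdkom" (len 10), cursors c1@0 c2@9, authorship ..........
After op 3 (move_right): buffer="sfitgwdkom" (len 10), cursors c1@1 c2@10, authorship ..........
After op 4 (insert('a')): buffer="safitgwdkoma" (len 12), cursors c1@2 c2@12, authorship .1.........2
After op 5 (insert('f')): buffer="saffitgwdkomaf" (len 14), cursors c1@3 c2@14, authorship .11.........22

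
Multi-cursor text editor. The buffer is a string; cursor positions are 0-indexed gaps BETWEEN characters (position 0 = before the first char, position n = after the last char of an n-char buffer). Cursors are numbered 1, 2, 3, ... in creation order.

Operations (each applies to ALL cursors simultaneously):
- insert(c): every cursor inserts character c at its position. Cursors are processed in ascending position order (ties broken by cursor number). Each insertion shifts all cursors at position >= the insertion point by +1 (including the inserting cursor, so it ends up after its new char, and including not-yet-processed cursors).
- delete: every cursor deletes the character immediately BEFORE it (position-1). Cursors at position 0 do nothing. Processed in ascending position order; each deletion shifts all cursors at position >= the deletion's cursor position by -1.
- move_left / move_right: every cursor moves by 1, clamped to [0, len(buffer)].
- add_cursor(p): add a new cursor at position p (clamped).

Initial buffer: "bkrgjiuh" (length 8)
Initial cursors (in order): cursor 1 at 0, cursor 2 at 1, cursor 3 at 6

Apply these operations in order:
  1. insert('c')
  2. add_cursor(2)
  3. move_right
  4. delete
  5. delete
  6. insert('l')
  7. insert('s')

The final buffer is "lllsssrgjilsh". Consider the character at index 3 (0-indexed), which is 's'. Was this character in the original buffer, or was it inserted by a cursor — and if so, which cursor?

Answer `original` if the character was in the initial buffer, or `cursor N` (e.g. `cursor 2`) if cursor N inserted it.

After op 1 (insert('c')): buffer="cbckrgjicuh" (len 11), cursors c1@1 c2@3 c3@9, authorship 1.2.....3..
After op 2 (add_cursor(2)): buffer="cbckrgjicuh" (len 11), cursors c1@1 c4@2 c2@3 c3@9, authorship 1.2.....3..
After op 3 (move_right): buffer="cbckrgjicuh" (len 11), cursors c1@2 c4@3 c2@4 c3@10, authorship 1.2.....3..
After op 4 (delete): buffer="crgjich" (len 7), cursors c1@1 c2@1 c4@1 c3@6, authorship 1....3.
After op 5 (delete): buffer="rgjih" (len 5), cursors c1@0 c2@0 c4@0 c3@4, authorship .....
After op 6 (insert('l')): buffer="lllrgjilh" (len 9), cursors c1@3 c2@3 c4@3 c3@8, authorship 124....3.
After op 7 (insert('s')): buffer="lllsssrgjilsh" (len 13), cursors c1@6 c2@6 c4@6 c3@12, authorship 124124....33.
Authorship (.=original, N=cursor N): 1 2 4 1 2 4 . . . . 3 3 .
Index 3: author = 1

Answer: cursor 1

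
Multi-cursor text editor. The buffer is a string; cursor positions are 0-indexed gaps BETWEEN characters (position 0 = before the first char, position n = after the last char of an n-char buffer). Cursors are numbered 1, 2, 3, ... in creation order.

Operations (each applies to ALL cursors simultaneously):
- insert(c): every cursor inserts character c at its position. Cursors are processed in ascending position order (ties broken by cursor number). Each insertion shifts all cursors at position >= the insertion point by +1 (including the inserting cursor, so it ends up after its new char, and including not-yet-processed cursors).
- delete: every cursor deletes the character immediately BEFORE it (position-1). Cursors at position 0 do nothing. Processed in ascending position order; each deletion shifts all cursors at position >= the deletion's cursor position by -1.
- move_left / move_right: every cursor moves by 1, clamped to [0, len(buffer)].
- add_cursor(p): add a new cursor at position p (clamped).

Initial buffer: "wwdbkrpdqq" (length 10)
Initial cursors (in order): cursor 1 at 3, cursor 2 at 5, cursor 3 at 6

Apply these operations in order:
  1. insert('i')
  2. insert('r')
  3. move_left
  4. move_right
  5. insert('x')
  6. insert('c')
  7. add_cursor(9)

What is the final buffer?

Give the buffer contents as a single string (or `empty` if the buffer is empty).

Answer: wwdirxcbkirxcrirxcpdqq

Derivation:
After op 1 (insert('i')): buffer="wwdibkiripdqq" (len 13), cursors c1@4 c2@7 c3@9, authorship ...1..2.3....
After op 2 (insert('r')): buffer="wwdirbkirrirpdqq" (len 16), cursors c1@5 c2@9 c3@12, authorship ...11..22.33....
After op 3 (move_left): buffer="wwdirbkirrirpdqq" (len 16), cursors c1@4 c2@8 c3@11, authorship ...11..22.33....
After op 4 (move_right): buffer="wwdirbkirrirpdqq" (len 16), cursors c1@5 c2@9 c3@12, authorship ...11..22.33....
After op 5 (insert('x')): buffer="wwdirxbkirxrirxpdqq" (len 19), cursors c1@6 c2@11 c3@15, authorship ...111..222.333....
After op 6 (insert('c')): buffer="wwdirxcbkirxcrirxcpdqq" (len 22), cursors c1@7 c2@13 c3@18, authorship ...1111..2222.3333....
After op 7 (add_cursor(9)): buffer="wwdirxcbkirxcrirxcpdqq" (len 22), cursors c1@7 c4@9 c2@13 c3@18, authorship ...1111..2222.3333....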